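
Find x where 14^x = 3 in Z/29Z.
9

Baby-step giant-step with step n = ⌈√29⌉ = 6.
Baby steps 14^j mod 29 (j:value) for j=0..5: 0:1, 1:14, 2:22, 3:18, 4:20, 5:19.
Giant-step multiplier: 14^(-6) ≡ 14^(28-6) = 14^22 ≡ 6 (mod 29).
Giant steps γ_i = 3·6^i mod 29: γ_0=3, γ_1=18 (in table at j=3).
x = i·n + j = 1·6 + 3 = 9.
Check: 14^9 ≡ 3 (mod 29).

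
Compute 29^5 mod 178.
31

Repeated squaring. Binary of 5 = 101.
29^1 ≡ 29 (mod 178); 29^2 ≡ 129 (mod 178); 29^4 ≡ 87 (mod 178)
29^5 = 29^1 × 29^4 ≡ 31 (mod 178)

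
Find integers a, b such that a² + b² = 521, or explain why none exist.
11² + 20² (a=11, b=20)

Factorization: 521 = 521
By Fermat: n is sum of two squares iff every prime p ≡ 3 (mod 4) appears to even power.
All primes ≡ 3 (mod 4) appear to even power.
Search a = 0, 1, 2, … for 521 - a² a perfect square: first hit at a = 11: 521 - 121 = 400 = 20².
521 = 11² + 20² = 121 + 400 ✓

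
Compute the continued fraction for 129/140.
[0; 1, 11, 1, 2, 1, 2]

Euclidean algorithm steps:
129 = 0 × 140 + 129
140 = 1 × 129 + 11
129 = 11 × 11 + 8
11 = 1 × 8 + 3
8 = 2 × 3 + 2
3 = 1 × 2 + 1
2 = 2 × 1 + 0
Continued fraction: [0; 1, 11, 1, 2, 1, 2]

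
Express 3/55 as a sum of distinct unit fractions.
1/19 + 1/523 + 1/546535

Greedy algorithm:
3/55: ceiling(55/3) = 19, use 1/19
2/1045: ceiling(1045/2) = 523, use 1/523
1/546535: ceiling(546535/1) = 546535, use 1/546535
Result: 3/55 = 1/19 + 1/523 + 1/546535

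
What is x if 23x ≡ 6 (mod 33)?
x ≡ 6 (mod 33)

gcd(23, 33) = 1, which divides 6, so solutions exist.
Find 23^(-1) mod 33 by the extended Euclidean algorithm:
33 = 1 × 23 + 10  ⟹  10 = (1)·33 + (-1)·23
23 = 2 × 10 + 3  ⟹  3 = (-2)·33 + (3)·23
10 = 3 × 3 + 1  ⟹  1 = (7)·33 + (-10)·23
So (-10)·23 ≡ 1 (mod 33), i.e. 23^(-1) ≡ -10 ≡ 23 (mod 33).
x ≡ 23 × 6 = 138 ≡ 6 (mod 33).
Check: 23 × 6 = 138 ≡ 6 (mod 33).
Unique solution: x ≡ 6 (mod 33)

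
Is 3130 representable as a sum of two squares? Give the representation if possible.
23² + 51² (a=23, b=51)

Factorization: 3130 = 2 × 5 × 313
By Fermat: n is sum of two squares iff every prime p ≡ 3 (mod 4) appears to even power.
All primes ≡ 3 (mod 4) appear to even power.
Search a = 0, 1, 2, … for 3130 - a² a perfect square: first hit at a = 23: 3130 - 529 = 2601 = 51².
3130 = 23² + 51² = 529 + 2601 ✓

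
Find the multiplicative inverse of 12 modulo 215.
18

gcd(12, 215) = 1, so the inverse exists.
Extended Euclidean algorithm on (215, 12):
215 = 17 × 12 + 11  ⟹  11 = (1)·215 + (-17)·12
12 = 1 × 11 + 1  ⟹  1 = (-1)·215 + (18)·12
So (18)·12 ≡ 1 (mod 215), i.e. 12^(-1) ≡ 18 (mod 215).
Check: 12 × 18 = 216 ≡ 1 (mod 215)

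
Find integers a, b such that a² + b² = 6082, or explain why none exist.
51² + 59² (a=51, b=59)

Factorization: 6082 = 2 × 3041
By Fermat: n is sum of two squares iff every prime p ≡ 3 (mod 4) appears to even power.
All primes ≡ 3 (mod 4) appear to even power.
Search a = 0, 1, 2, … for 6082 - a² a perfect square: first hit at a = 51: 6082 - 2601 = 3481 = 59².
6082 = 51² + 59² = 2601 + 3481 ✓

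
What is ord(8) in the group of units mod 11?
10

11 is prime, so ord(8) divides φ(11) = 10.
Divisors of 10: 1, 2, 5, 10.
Repeated squaring: 8^1 ≡ 8, 8^2 ≡ 9, 8^4 ≡ 4, 8^8 ≡ 5 (mod 11).
Test 8^d mod 11 for each divisor d in increasing order:
8^1 ≡ 8
8^2 ≡ 9
8^5 = 8^4·8^1 ≡ 10
8^10 = 8^8·8^2 ≡ 1  ← first divisor giving 1
The order is 10.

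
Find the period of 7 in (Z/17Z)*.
16

17 is prime, so ord(7) divides φ(17) = 16.
Divisors of 16: 1, 2, 4, 8, 16.
Repeated squaring: 7^1 ≡ 7, 7^2 ≡ 15, 7^4 ≡ 4, 7^8 ≡ 16, 7^16 ≡ 1 (mod 17).
Test 7^d mod 17 for each divisor d in increasing order:
7^1 ≡ 7
7^2 ≡ 15
7^4 ≡ 4
7^8 ≡ 16
7^16 ≡ 1  ← first divisor giving 1
The order is 16.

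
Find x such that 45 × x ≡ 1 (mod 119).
82

gcd(45, 119) = 1, so the inverse exists.
Extended Euclidean algorithm on (119, 45):
119 = 2 × 45 + 29  ⟹  29 = (1)·119 + (-2)·45
45 = 1 × 29 + 16  ⟹  16 = (-1)·119 + (3)·45
29 = 1 × 16 + 13  ⟹  13 = (2)·119 + (-5)·45
16 = 1 × 13 + 3  ⟹  3 = (-3)·119 + (8)·45
13 = 4 × 3 + 1  ⟹  1 = (14)·119 + (-37)·45
So (-37)·45 ≡ 1 (mod 119), i.e. 45^(-1) ≡ -37 ≡ 82 (mod 119).
Check: 45 × 82 = 3690 ≡ 1 (mod 119)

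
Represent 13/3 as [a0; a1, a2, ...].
[4; 3]

Euclidean algorithm steps:
13 = 4 × 3 + 1
3 = 3 × 1 + 0
Continued fraction: [4; 3]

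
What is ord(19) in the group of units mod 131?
26

131 is prime, so ord(19) divides φ(131) = 130.
Divisors of 130: 1, 2, 5, 10, 13, 26, 65, 130.
Repeated squaring: 19^1 ≡ 19, 19^2 ≡ 99, 19^4 ≡ 107, 19^8 ≡ 52, 19^16 ≡ 84, 19^32 ≡ 113, 19^64 ≡ 62, 19^128 ≡ 45 (mod 131).
Test 19^d mod 131 for each divisor d in increasing order:
19^1 ≡ 19
19^2 ≡ 99
19^5 = 19^4·19^1 ≡ 68
19^10 = 19^8·19^2 ≡ 39
19^13 = 19^8·19^4·19^1 ≡ 130
19^26 = 19^16·19^8·19^2 ≡ 1  ← first divisor giving 1
The order is 26.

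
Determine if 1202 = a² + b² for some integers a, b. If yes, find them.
19² + 29² (a=19, b=29)

Factorization: 1202 = 2 × 601
By Fermat: n is sum of two squares iff every prime p ≡ 3 (mod 4) appears to even power.
All primes ≡ 3 (mod 4) appear to even power.
Search a = 0, 1, 2, … for 1202 - a² a perfect square: first hit at a = 19: 1202 - 361 = 841 = 29².
1202 = 19² + 29² = 361 + 841 ✓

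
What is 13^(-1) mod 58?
9

gcd(13, 58) = 1, so the inverse exists.
Extended Euclidean algorithm on (58, 13):
58 = 4 × 13 + 6  ⟹  6 = (1)·58 + (-4)·13
13 = 2 × 6 + 1  ⟹  1 = (-2)·58 + (9)·13
So (9)·13 ≡ 1 (mod 58), i.e. 13^(-1) ≡ 9 (mod 58).
Check: 13 × 9 = 117 ≡ 1 (mod 58)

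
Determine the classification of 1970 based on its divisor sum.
deficient

Proper divisors of 1970: sum = 1 + 2 + 5 + 10 + 197 + 394 + 985 = 1594
Since 1594 < 1970, 1970 is deficient.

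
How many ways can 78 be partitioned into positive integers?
12132164

p(n) counts ways to write n as a sum of positive integers (order ignored).
Euler's pentagonal recurrence: p(k) = p(k-1) + p(k-2) - p(k-5) - p(k-7) + p(k-12) + p(k-15) - ... (offsets j(3j∓1)/2, signs ++--, p(0)=1, p(<0)=0).
DP table for k = 0..77: p(0)=1, p(1)=1, p(2)=2, p(3)=3, p(4)=5, p(5)=7, p(6)=11, p(7)=15, p(8)=22, p(9)=30, p(10)=42, p(11)=56, p(12)=77, p(13)=101, p(14)=135, p(15)=176, p(16)=231, p(17)=297, p(18)=385, p(19)=490, p(20)=627, p(21)=792, p(22)=1002, p(23)=1255, p(24)=1575, p(25)=1958, p(26)=2436, p(27)=3010, p(28)=3718, p(29)=4565, p(30)=5604, p(31)=6842, p(32)=8349, p(33)=10143, p(34)=12310, p(35)=14883, p(36)=17977, p(37)=21637, p(38)=26015, p(39)=31185, p(40)=37338, p(41)=44583, p(42)=53174, p(43)=63261, p(44)=75175, p(45)=89134, p(46)=105558, p(47)=124754, p(48)=147273, p(49)=173525, p(50)=204226, p(51)=239943, p(52)=281589, p(53)=329931, p(54)=386155, p(55)=451276, p(56)=526823, p(57)=614154, p(58)=715220, p(59)=831820, p(60)=966467, p(61)=1121505, p(62)=1300156, p(63)=1505499, p(64)=1741630, p(65)=2012558, p(66)=2323520, p(67)=2679689, p(68)=3087735, p(69)=3554345, p(70)=4087968, p(71)=4697205, p(72)=5392783, p(73)=6185689, p(74)=7089500, p(75)=8118264, p(76)=9289091, p(77)=10619863.
Final step: p(78) = p(77) + p(76) - p(73) - p(71) + p(66) + p(63) - p(56) - p(52) + p(43) + p(38) - p(27) - p(21) + p(8) + p(1)
= 10619863 + 9289091 - 6185689 - 4697205 + 2323520 + 1505499 - 526823 - 281589 + 63261 + 26015 - 3010 - 792 + 22 + 1
= 12132164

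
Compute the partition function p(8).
22

p(n) counts ways to write n as a sum of positive integers (order ignored).
Examples: 8; 7 + 1; 6 + 2; 6 + 1 + 1; 5 + 3; ... (22 total)
p(8) = 22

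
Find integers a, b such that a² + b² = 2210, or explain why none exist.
1² + 47² (a=1, b=47)

Factorization: 2210 = 2 × 5 × 13 × 17
By Fermat: n is sum of two squares iff every prime p ≡ 3 (mod 4) appears to even power.
All primes ≡ 3 (mod 4) appear to even power.
Search a = 0, 1, 2, … for 2210 - a² a perfect square: first hit at a = 1: 2210 - 1 = 2209 = 47².
2210 = 1² + 47² = 1 + 2209 ✓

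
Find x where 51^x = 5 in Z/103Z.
73

Baby-step giant-step with step n = ⌈√103⌉ = 11.
Baby steps 51^j mod 103 (j:value) for j=0..10: 0:1, 1:51, 2:26, 3:90, 4:58, 5:74, 6:66, 7:70, 8:68, 9:69, 10:17.
Giant-step multiplier: 51^(-11) ≡ 51^(102-11) = 51^91 ≡ 12 (mod 103).
Giant steps γ_i = 5·12^i mod 103: γ_0=5, γ_1=60, γ_2=102, γ_3=91, γ_4=62, γ_5=23, γ_6=70 (in table at j=7).
x = i·n + j = 6·11 + 7 = 73.
Check: 51^73 ≡ 5 (mod 103).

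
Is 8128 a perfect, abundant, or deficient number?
perfect

Proper divisors of 8128: sum = 1 + 2 + 4 + 8 + 16 + 32 + 64 + 127 + 254 + 508 + 1016 + 2032 + 4064 = 8128
Since 8128 = 8128, 8128 is perfect.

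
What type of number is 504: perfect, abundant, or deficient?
abundant

Proper divisors of 504: sum = 1 + 2 + 3 + 4 + 6 + 7 + 8 + 9 + ... + 84 + 126 + 168 + 252 (23 divisors) = 1056
Since 1056 > 504, 504 is abundant.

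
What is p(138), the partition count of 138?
12292341831

p(n) counts ways to write n as a sum of positive integers (order ignored).
Euler's pentagonal recurrence: p(k) = p(k-1) + p(k-2) - p(k-5) - p(k-7) + p(k-12) + p(k-15) - ... (offsets j(3j∓1)/2, signs ++--, p(0)=1, p(<0)=0).
DP table for k = 0..137: p(0)=1, p(1)=1, p(2)=2, p(3)=3, p(4)=5, p(5)=7, p(6)=11, p(7)=15, p(8)=22, p(9)=30, p(10)=42, p(11)=56, p(12)=77, p(13)=101, p(14)=135, p(15)=176, p(16)=231, p(17)=297, p(18)=385, p(19)=490, p(20)=627, p(21)=792, p(22)=1002, p(23)=1255, p(24)=1575, p(25)=1958, p(26)=2436, p(27)=3010, p(28)=3718, p(29)=4565, p(30)=5604, p(31)=6842, p(32)=8349, p(33)=10143, p(34)=12310, p(35)=14883, p(36)=17977, p(37)=21637, p(38)=26015, p(39)=31185, p(40)=37338, p(41)=44583, p(42)=53174, p(43)=63261, p(44)=75175, p(45)=89134, p(46)=105558, p(47)=124754, p(48)=147273, p(49)=173525, p(50)=204226, p(51)=239943, p(52)=281589, p(53)=329931, p(54)=386155, p(55)=451276, p(56)=526823, p(57)=614154, p(58)=715220, p(59)=831820, p(60)=966467, p(61)=1121505, p(62)=1300156, p(63)=1505499, p(64)=1741630, p(65)=2012558, p(66)=2323520, p(67)=2679689, p(68)=3087735, p(69)=3554345, p(70)=4087968, p(71)=4697205, p(72)=5392783, p(73)=6185689, p(74)=7089500, p(75)=8118264, p(76)=9289091, p(77)=10619863, p(78)=12132164, p(79)=13848650, p(80)=15796476, p(81)=18004327, p(82)=20506255, p(83)=23338469, p(84)=26543660, p(85)=30167357, p(86)=34262962, p(87)=38887673, p(88)=44108109, p(89)=49995925, p(90)=56634173, p(91)=64112359, p(92)=72533807, p(93)=82010177, p(94)=92669720, p(95)=104651419, p(96)=118114304, p(97)=133230930, p(98)=150198136, p(99)=169229875, p(100)=190569292, p(101)=214481126, p(102)=241265379, p(103)=271248950, p(104)=304801365, p(105)=342325709, p(106)=384276336, p(107)=431149389, p(108)=483502844, p(109)=541946240, p(110)=607163746, p(111)=679903203, p(112)=761002156, p(113)=851376628, p(114)=952050665, p(115)=1064144451, p(116)=1188908248, p(117)=1327710076, p(118)=1482074143, p(119)=1653668665, p(120)=1844349560, p(121)=2056148051, p(122)=2291320912, p(123)=2552338241, p(124)=2841940500, p(125)=3163127352, p(126)=3519222692, p(127)=3913864295, p(128)=4351078600, p(129)=4835271870, p(130)=5371315400, p(131)=5964539504, p(132)=6620830889, p(133)=7346629512, p(134)=8149040695, p(135)=9035836076, p(136)=10015581680, p(137)=11097645016.
Final step: p(138) = p(137) + p(136) - p(133) - p(131) + p(126) + p(123) - p(116) - p(112) + p(103) + p(98) - p(87) - p(81) + p(68) + p(61) - p(46) - p(38) + p(21) + p(12)
= 11097645016 + 10015581680 - 7346629512 - 5964539504 + 3519222692 + 2552338241 - 1188908248 - 761002156 + 271248950 + 150198136 - 38887673 - 18004327 + 3087735 + 1121505 - 105558 - 26015 + 792 + 77
= 12292341831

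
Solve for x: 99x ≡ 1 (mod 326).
191

gcd(99, 326) = 1, so the inverse exists.
Extended Euclidean algorithm on (326, 99):
326 = 3 × 99 + 29  ⟹  29 = (1)·326 + (-3)·99
99 = 3 × 29 + 12  ⟹  12 = (-3)·326 + (10)·99
29 = 2 × 12 + 5  ⟹  5 = (7)·326 + (-23)·99
12 = 2 × 5 + 2  ⟹  2 = (-17)·326 + (56)·99
5 = 2 × 2 + 1  ⟹  1 = (41)·326 + (-135)·99
So (-135)·99 ≡ 1 (mod 326), i.e. 99^(-1) ≡ -135 ≡ 191 (mod 326).
Check: 99 × 191 = 18909 ≡ 1 (mod 326)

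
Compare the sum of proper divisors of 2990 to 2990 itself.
abundant

Proper divisors of 2990: sum = 1 + 2 + 5 + 10 + 13 + 23 + 26 + 46 + 65 + 115 + 130 + 230 + 299 + 598 + 1495 = 3058
Since 3058 > 2990, 2990 is abundant.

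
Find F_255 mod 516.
34

Matrix identity: Q^n = [[F_(n+1), F_n], [F_n, F_(n-1)]] with Q = [[1,1],[1,0]].
n = 255 = 11111111₂. Square-and-multiply, entries mod 516:
Q^1 = [[1,1],[1,0]]
Q^3 = (Q^1)²·Q = [[3,2],[2,1]]
Q^7 = (Q^3)²·Q = [[21,13],[13,8]]
Q^15 = (Q^7)²·Q = [[471,94],[94,377]]
Q^31 = (Q^15)²·Q = [[273,25],[25,248]]
Q^63 = (Q^31)²·Q = [[459,334],[334,125]]
Q^127 = (Q^63)²·Q = [[261,253],[253,8]]
Q^255 = (Q^127)²·Q = [[495,34],[34,461]]
F_255 mod 516 = Q^255[0][1] = 34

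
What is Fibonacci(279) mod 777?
433

Matrix identity: Q^n = [[F_(n+1), F_n], [F_n, F_(n-1)]] with Q = [[1,1],[1,0]].
n = 279 = 100010111₂. Square-and-multiply, entries mod 777:
Q^1 = [[1,1],[1,0]]
Q^2 = (Q^1)² = [[2,1],[1,1]]
Q^4 = (Q^2)² = [[5,3],[3,2]]
Q^8 = (Q^4)² = [[34,21],[21,13]]
Q^17 = (Q^8)²·Q = [[253,43],[43,210]]
Q^34 = (Q^17)² = [[590,484],[484,106]]
Q^69 = (Q^34)²·Q = [[29,383],[383,423]]
Q^139 = (Q^69)²·Q = [[522,677],[677,622]]
Q^279 = (Q^139)²·Q = [[252,433],[433,596]]
F_279 mod 777 = Q^279[0][1] = 433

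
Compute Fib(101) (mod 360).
221

Matrix identity: Q^n = [[F_(n+1), F_n], [F_n, F_(n-1)]] with Q = [[1,1],[1,0]].
n = 101 = 1100101₂. Square-and-multiply, entries mod 360:
Q^1 = [[1,1],[1,0]]
Q^3 = (Q^1)²·Q = [[3,2],[2,1]]
Q^6 = (Q^3)² = [[13,8],[8,5]]
Q^12 = (Q^6)² = [[233,144],[144,89]]
Q^25 = (Q^12)²·Q = [[73,145],[145,288]]
Q^50 = (Q^25)² = [[74,145],[145,289]]
Q^101 = (Q^50)²·Q = [[296,221],[221,75]]
F_101 mod 360 = Q^101[0][1] = 221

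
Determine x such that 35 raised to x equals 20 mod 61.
24

Baby-step giant-step with step n = ⌈√61⌉ = 8.
Baby steps 35^j mod 61 (j:value) for j=0..7: 0:1, 1:35, 2:5, 3:53, 4:25, 5:21, 6:3, 7:44.
Giant-step multiplier: 35^(-8) ≡ 35^(60-8) = 35^52 ≡ 57 (mod 61).
Giant steps γ_i = 20·57^i mod 61: γ_0=20, γ_1=42, γ_2=15, γ_3=1 (in table at j=0).
x = i·n + j = 3·8 + 0 = 24.
Check: 35^24 ≡ 20 (mod 61).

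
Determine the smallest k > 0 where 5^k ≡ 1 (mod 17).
16

17 is prime, so ord(5) divides φ(17) = 16.
Divisors of 16: 1, 2, 4, 8, 16.
Repeated squaring: 5^1 ≡ 5, 5^2 ≡ 8, 5^4 ≡ 13, 5^8 ≡ 16, 5^16 ≡ 1 (mod 17).
Test 5^d mod 17 for each divisor d in increasing order:
5^1 ≡ 5
5^2 ≡ 8
5^4 ≡ 13
5^8 ≡ 16
5^16 ≡ 1  ← first divisor giving 1
The order is 16.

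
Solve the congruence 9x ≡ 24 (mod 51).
x ≡ 14 (mod 17)

gcd(9, 51) = 3, which divides 24, so solutions exist.
Divide through by 3: 3x ≡ 8 (mod 17).
Find 3^(-1) mod 17 by the extended Euclidean algorithm:
17 = 5 × 3 + 2  ⟹  2 = (1)·17 + (-5)·3
3 = 1 × 2 + 1  ⟹  1 = (-1)·17 + (6)·3
So (6)·3 ≡ 1 (mod 17), i.e. 3^(-1) ≡ 6 (mod 17).
x ≡ 6 × 8 = 48 ≡ 14 (mod 17).
Check: 9 × 14 = 126 ≡ 24 (mod 51).
x ≡ 14 (mod 17), giving 3 solutions mod 51.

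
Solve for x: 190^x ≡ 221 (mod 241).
166

Baby-step giant-step with step n = ⌈√241⌉ = 16.
Baby steps 190^j mod 241 (j:value) for j=0..15: 0:1, 1:190, 2:191, 3:140, 4:90, 5:230, 6:79, 7:68, 8:147, 9:215, 10:121, 11:95, 12:216, 13:70, 14:45, 15:115.
Giant-step multiplier: 190^(-16) ≡ 190^(240-16) = 190^224 ≡ 119 (mod 241).
Giant steps γ_i = 221·119^i mod 241: γ_0=221, γ_1=30, γ_2=196, γ_3=188, γ_4=200, γ_5=182, γ_6=209, γ_7=48, γ_8=169, γ_9=108, γ_10=79 (in table at j=6).
x = i·n + j = 10·16 + 6 = 166.
Check: 190^166 ≡ 221 (mod 241).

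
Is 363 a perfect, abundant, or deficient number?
deficient

Proper divisors of 363: sum = 1 + 3 + 11 + 33 + 121 = 169
Since 169 < 363, 363 is deficient.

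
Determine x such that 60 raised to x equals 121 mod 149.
18

Baby-step giant-step with step n = ⌈√149⌉ = 13.
Baby steps 60^j mod 149 (j:value) for j=0..12: 0:1, 1:60, 2:24, 3:99, 4:129, 5:141, 6:116, 7:106, 8:102, 9:11, 10:64, 11:115, 12:46.
Giant-step multiplier: 60^(-13) ≡ 60^(148-13) = 60^135 ≡ 128 (mod 149).
Giant steps γ_i = 121·128^i mod 149: γ_0=121, γ_1=141 (in table at j=5).
x = i·n + j = 1·13 + 5 = 18.
Check: 60^18 ≡ 121 (mod 149).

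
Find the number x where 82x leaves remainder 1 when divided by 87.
52

gcd(82, 87) = 1, so the inverse exists.
Extended Euclidean algorithm on (87, 82):
87 = 1 × 82 + 5  ⟹  5 = (1)·87 + (-1)·82
82 = 16 × 5 + 2  ⟹  2 = (-16)·87 + (17)·82
5 = 2 × 2 + 1  ⟹  1 = (33)·87 + (-35)·82
So (-35)·82 ≡ 1 (mod 87), i.e. 82^(-1) ≡ -35 ≡ 52 (mod 87).
Check: 82 × 52 = 4264 ≡ 1 (mod 87)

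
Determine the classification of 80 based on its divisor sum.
abundant

Proper divisors of 80: sum = 1 + 2 + 4 + 5 + 8 + 10 + 16 + 20 + 40 = 106
Since 106 > 80, 80 is abundant.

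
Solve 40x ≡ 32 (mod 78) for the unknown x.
x ≡ 32 (mod 39)

gcd(40, 78) = 2, which divides 32, so solutions exist.
Divide through by 2: 20x ≡ 16 (mod 39).
Find 20^(-1) mod 39 by the extended Euclidean algorithm:
39 = 1 × 20 + 19  ⟹  19 = (1)·39 + (-1)·20
20 = 1 × 19 + 1  ⟹  1 = (-1)·39 + (2)·20
So (2)·20 ≡ 1 (mod 39), i.e. 20^(-1) ≡ 2 (mod 39).
x ≡ 2 × 16 = 32 ≡ 32 (mod 39).
Check: 40 × 32 = 1280 ≡ 32 (mod 78).
x ≡ 32 (mod 39), giving 2 solutions mod 78.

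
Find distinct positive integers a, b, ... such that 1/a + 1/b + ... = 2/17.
1/9 + 1/153

Greedy algorithm:
2/17: ceiling(17/2) = 9, use 1/9
1/153: ceiling(153/1) = 153, use 1/153
Result: 2/17 = 1/9 + 1/153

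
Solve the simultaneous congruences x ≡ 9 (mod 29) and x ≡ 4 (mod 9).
67

Using Chinese Remainder Theorem:
M = 29 × 9 = 261
M1 = 9, M2 = 29
y1 = 9^(-1) mod 29 = 13
y2 = 29^(-1) mod 9 = 5
x = (9×9×13 + 4×29×5) mod 261 = 67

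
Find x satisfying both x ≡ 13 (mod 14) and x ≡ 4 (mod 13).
69

Using Chinese Remainder Theorem:
M = 14 × 13 = 182
M1 = 13, M2 = 14
y1 = 13^(-1) mod 14 = 13
y2 = 14^(-1) mod 13 = 1
x = (13×13×13 + 4×14×1) mod 182 = 69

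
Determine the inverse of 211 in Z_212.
211

gcd(211, 212) = 1, so the inverse exists.
Extended Euclidean algorithm on (212, 211):
212 = 1 × 211 + 1  ⟹  1 = (1)·212 + (-1)·211
So (-1)·211 ≡ 1 (mod 212), i.e. 211^(-1) ≡ -1 ≡ 211 (mod 212).
Check: 211 × 211 = 44521 ≡ 1 (mod 212)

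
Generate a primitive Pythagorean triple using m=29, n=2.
(837, 116, 845)

Euclid's formula: a = m² - n², b = 2mn, c = m² + n²
m = 29, n = 2
a = 29² - 2² = 841 - 4 = 837
b = 2 × 29 × 2 = 116
c = 29² + 2² = 841 + 4 = 845
Verification: 837² + 116² = 700569 + 13456 = 714025 = 845² ✓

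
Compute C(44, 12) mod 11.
0

Using Lucas' theorem:
Write n=44 and k=12 in base 11:
n in base 11: [4, 0]
k in base 11: [1, 1]
C(44,12) mod 11 = ∏ C(n_i, k_i) mod 11
Digit binomials (mod 11): C(4,1) = 4; C(0,1) = 0 (k_i > n_i)
Product: 4 × 0 = 0 ≡ 0 (mod 11)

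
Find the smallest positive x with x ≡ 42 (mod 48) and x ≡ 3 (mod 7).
234

Using Chinese Remainder Theorem:
M = 48 × 7 = 336
M1 = 7, M2 = 48
y1 = 7^(-1) mod 48 = 7
y2 = 48^(-1) mod 7 = 6
x = (42×7×7 + 3×48×6) mod 336 = 234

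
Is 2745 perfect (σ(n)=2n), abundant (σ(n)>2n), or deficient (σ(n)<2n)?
deficient

Proper divisors of 2745: sum = 1 + 3 + 5 + 9 + 15 + 45 + 61 + 183 + 305 + 549 + 915 = 2091
Since 2091 < 2745, 2745 is deficient.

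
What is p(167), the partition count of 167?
207890420102

p(n) counts ways to write n as a sum of positive integers (order ignored).
Euler's pentagonal recurrence: p(k) = p(k-1) + p(k-2) - p(k-5) - p(k-7) + p(k-12) + p(k-15) - ... (offsets j(3j∓1)/2, signs ++--, p(0)=1, p(<0)=0).
DP table for k = 0..166: p(0)=1, p(1)=1, p(2)=2, p(3)=3, p(4)=5, p(5)=7, p(6)=11, p(7)=15, p(8)=22, p(9)=30, p(10)=42, p(11)=56, p(12)=77, p(13)=101, p(14)=135, p(15)=176, p(16)=231, p(17)=297, p(18)=385, p(19)=490, p(20)=627, p(21)=792, p(22)=1002, p(23)=1255, p(24)=1575, p(25)=1958, p(26)=2436, p(27)=3010, p(28)=3718, p(29)=4565, p(30)=5604, p(31)=6842, p(32)=8349, p(33)=10143, p(34)=12310, p(35)=14883, p(36)=17977, p(37)=21637, p(38)=26015, p(39)=31185, p(40)=37338, p(41)=44583, p(42)=53174, p(43)=63261, p(44)=75175, p(45)=89134, p(46)=105558, p(47)=124754, p(48)=147273, p(49)=173525, p(50)=204226, p(51)=239943, p(52)=281589, p(53)=329931, p(54)=386155, p(55)=451276, p(56)=526823, p(57)=614154, p(58)=715220, p(59)=831820, p(60)=966467, p(61)=1121505, p(62)=1300156, p(63)=1505499, p(64)=1741630, p(65)=2012558, p(66)=2323520, p(67)=2679689, p(68)=3087735, p(69)=3554345, p(70)=4087968, p(71)=4697205, p(72)=5392783, p(73)=6185689, p(74)=7089500, p(75)=8118264, p(76)=9289091, p(77)=10619863, p(78)=12132164, p(79)=13848650, p(80)=15796476, p(81)=18004327, p(82)=20506255, p(83)=23338469, p(84)=26543660, p(85)=30167357, p(86)=34262962, p(87)=38887673, p(88)=44108109, p(89)=49995925, p(90)=56634173, p(91)=64112359, p(92)=72533807, p(93)=82010177, p(94)=92669720, p(95)=104651419, p(96)=118114304, p(97)=133230930, p(98)=150198136, p(99)=169229875, p(100)=190569292, p(101)=214481126, p(102)=241265379, p(103)=271248950, p(104)=304801365, p(105)=342325709, p(106)=384276336, p(107)=431149389, p(108)=483502844, p(109)=541946240, p(110)=607163746, p(111)=679903203, p(112)=761002156, p(113)=851376628, p(114)=952050665, p(115)=1064144451, p(116)=1188908248, p(117)=1327710076, p(118)=1482074143, p(119)=1653668665, p(120)=1844349560, p(121)=2056148051, p(122)=2291320912, p(123)=2552338241, p(124)=2841940500, p(125)=3163127352, p(126)=3519222692, p(127)=3913864295, p(128)=4351078600, p(129)=4835271870, p(130)=5371315400, p(131)=5964539504, p(132)=6620830889, p(133)=7346629512, p(134)=8149040695, p(135)=9035836076, p(136)=10015581680, p(137)=11097645016, p(138)=12292341831, p(139)=13610949895, p(140)=15065878135, p(141)=16670689208, p(142)=18440293320, p(143)=20390982757, p(144)=22540654445, p(145)=24908858009, p(146)=27517052599, p(147)=30388671978, p(148)=33549419497, p(149)=37027355200, p(150)=40853235313, p(151)=45060624582, p(152)=49686288421, p(153)=54770336324, p(154)=60356673280, p(155)=66493182097, p(156)=73232243759, p(157)=80630964769, p(158)=88751778802, p(159)=97662728555, p(160)=107438159466, p(161)=118159068427, p(162)=129913904637, p(163)=142798995930, p(164)=156919475295, p(165)=172389800255, p(166)=189334822579.
Final step: p(167) = p(166) + p(165) - p(162) - p(160) + p(155) + p(152) - p(145) - p(141) + p(132) + p(127) - p(116) - p(110) + p(97) + p(90) - p(75) - p(67) + p(50) + p(41) - p(22) - p(12)
= 189334822579 + 172389800255 - 129913904637 - 107438159466 + 66493182097 + 49686288421 - 24908858009 - 16670689208 + 6620830889 + 3913864295 - 1188908248 - 607163746 + 133230930 + 56634173 - 8118264 - 2679689 + 204226 + 44583 - 1002 - 77
= 207890420102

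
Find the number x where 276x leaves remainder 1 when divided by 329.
180

gcd(276, 329) = 1, so the inverse exists.
Extended Euclidean algorithm on (329, 276):
329 = 1 × 276 + 53  ⟹  53 = (1)·329 + (-1)·276
276 = 5 × 53 + 11  ⟹  11 = (-5)·329 + (6)·276
53 = 4 × 11 + 9  ⟹  9 = (21)·329 + (-25)·276
11 = 1 × 9 + 2  ⟹  2 = (-26)·329 + (31)·276
9 = 4 × 2 + 1  ⟹  1 = (125)·329 + (-149)·276
So (-149)·276 ≡ 1 (mod 329), i.e. 276^(-1) ≡ -149 ≡ 180 (mod 329).
Check: 276 × 180 = 49680 ≡ 1 (mod 329)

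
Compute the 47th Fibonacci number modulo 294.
211

Matrix identity: Q^n = [[F_(n+1), F_n], [F_n, F_(n-1)]] with Q = [[1,1],[1,0]].
n = 47 = 101111₂. Square-and-multiply, entries mod 294:
Q^1 = [[1,1],[1,0]]
Q^2 = (Q^1)² = [[2,1],[1,1]]
Q^5 = (Q^2)²·Q = [[8,5],[5,3]]
Q^11 = (Q^5)²·Q = [[144,89],[89,55]]
Q^23 = (Q^11)²·Q = [[210,139],[139,71]]
Q^47 = (Q^23)²·Q = [[168,211],[211,251]]
F_47 mod 294 = Q^47[0][1] = 211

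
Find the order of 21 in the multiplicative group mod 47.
23

47 is prime, so ord(21) divides φ(47) = 46.
Divisors of 46: 1, 2, 23, 46.
Repeated squaring: 21^1 ≡ 21, 21^2 ≡ 18, 21^4 ≡ 42, 21^8 ≡ 25, 21^16 ≡ 14, 21^32 ≡ 8 (mod 47).
Test 21^d mod 47 for each divisor d in increasing order:
21^1 ≡ 21
21^2 ≡ 18
21^23 = 21^16·21^4·21^2·21^1 ≡ 1  ← first divisor giving 1
The order is 23.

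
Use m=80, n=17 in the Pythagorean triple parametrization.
(6111, 2720, 6689)

Euclid's formula: a = m² - n², b = 2mn, c = m² + n²
m = 80, n = 17
a = 80² - 17² = 6400 - 289 = 6111
b = 2 × 80 × 17 = 2720
c = 80² + 17² = 6400 + 289 = 6689
Verification: 6111² + 2720² = 37344321 + 7398400 = 44742721 = 6689² ✓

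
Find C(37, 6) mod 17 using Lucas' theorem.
0

Using Lucas' theorem:
Write n=37 and k=6 in base 17:
n in base 17: [2, 3]
k in base 17: [0, 6]
C(37,6) mod 17 = ∏ C(n_i, k_i) mod 17
Digit binomials (mod 17): C(2,0) = 1; C(3,6) = 0 (k_i > n_i)
Product: 1 × 0 = 0 ≡ 0 (mod 17)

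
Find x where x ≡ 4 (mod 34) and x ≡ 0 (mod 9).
72

Using Chinese Remainder Theorem:
M = 34 × 9 = 306
M1 = 9, M2 = 34
y1 = 9^(-1) mod 34 = 19
y2 = 34^(-1) mod 9 = 4
x = (4×9×19 + 0×34×4) mod 306 = 72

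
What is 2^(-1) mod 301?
151

gcd(2, 301) = 1, so the inverse exists.
Extended Euclidean algorithm on (301, 2):
301 = 150 × 2 + 1  ⟹  1 = (1)·301 + (-150)·2
So (-150)·2 ≡ 1 (mod 301), i.e. 2^(-1) ≡ -150 ≡ 151 (mod 301).
Check: 2 × 151 = 302 ≡ 1 (mod 301)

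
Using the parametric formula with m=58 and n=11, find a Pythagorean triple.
(3243, 1276, 3485)

Euclid's formula: a = m² - n², b = 2mn, c = m² + n²
m = 58, n = 11
a = 58² - 11² = 3364 - 121 = 3243
b = 2 × 58 × 11 = 1276
c = 58² + 11² = 3364 + 121 = 3485
Verification: 3243² + 1276² = 10517049 + 1628176 = 12145225 = 3485² ✓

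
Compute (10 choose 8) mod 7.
3

Using Lucas' theorem:
Write n=10 and k=8 in base 7:
n in base 7: [1, 3]
k in base 7: [1, 1]
C(10,8) mod 7 = ∏ C(n_i, k_i) mod 7
Digit binomials (mod 7): C(1,1) = 1; C(3,1) = 3
Product: 1 × 3 = 3 ≡ 3 (mod 7)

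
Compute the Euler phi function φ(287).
240

287 = 7 × 41
φ(n) = n × ∏(1 - 1/p) for each prime p dividing n
φ(287) = 287 × (1 - 1/7) × (1 - 1/41) = 240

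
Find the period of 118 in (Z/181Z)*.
180

181 is prime, so ord(118) divides φ(181) = 180.
Divisors of 180: 1, 2, 3, 4, 5, 6, 9, 10, 12, 15, 18, 20, 30, 36, 45, 60, 90, 180.
Repeated squaring: 118^1 ≡ 118, 118^2 ≡ 168, 118^4 ≡ 169, 118^8 ≡ 144, 118^16 ≡ 102, 118^32 ≡ 87, 118^64 ≡ 148, 118^128 ≡ 3 (mod 181).
Test 118^d mod 181 for each divisor d in increasing order:
118^1 ≡ 118
118^2 ≡ 168
118^3 = 118^2·118^1 ≡ 95
118^4 ≡ 169
118^5 = 118^4·118^1 ≡ 32
118^6 = 118^4·118^2 ≡ 156
118^9 = 118^8·118^1 ≡ 159
118^10 = 118^8·118^2 ≡ 119
118^12 = 118^8·118^4 ≡ 82
118^15 = 118^8·118^4·118^2·118^1 ≡ 7
118^18 = 118^16·118^2 ≡ 122
118^20 = 118^16·118^4 ≡ 43
118^30 = 118^16·118^8·118^4·118^2 ≡ 49
118^36 = 118^32·118^4 ≡ 42
118^45 = 118^32·118^8·118^4·118^1 ≡ 162
118^60 = 118^32·118^16·118^8·118^4 ≡ 48
118^90 = 118^64·118^16·118^8·118^2 ≡ 180
118^180 = 118^128·118^32·118^16·118^4 ≡ 1  ← first divisor giving 1
The order is 180.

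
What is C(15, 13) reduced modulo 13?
1

Using Lucas' theorem:
Write n=15 and k=13 in base 13:
n in base 13: [1, 2]
k in base 13: [1, 0]
C(15,13) mod 13 = ∏ C(n_i, k_i) mod 13
Digit binomials (mod 13): C(1,1) = 1; C(2,0) = 1
Product: 1 × 1 = 1 ≡ 1 (mod 13)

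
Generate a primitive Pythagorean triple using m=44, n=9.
(1855, 792, 2017)

Euclid's formula: a = m² - n², b = 2mn, c = m² + n²
m = 44, n = 9
a = 44² - 9² = 1936 - 81 = 1855
b = 2 × 44 × 9 = 792
c = 44² + 9² = 1936 + 81 = 2017
Verification: 1855² + 792² = 3441025 + 627264 = 4068289 = 2017² ✓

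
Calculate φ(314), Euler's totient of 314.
156

314 = 2 × 157
φ(n) = n × ∏(1 - 1/p) for each prime p dividing n
φ(314) = 314 × (1 - 1/2) × (1 - 1/157) = 156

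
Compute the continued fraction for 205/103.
[1; 1, 102]

Euclidean algorithm steps:
205 = 1 × 103 + 102
103 = 1 × 102 + 1
102 = 102 × 1 + 0
Continued fraction: [1; 1, 102]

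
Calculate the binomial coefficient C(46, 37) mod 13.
0

Using Lucas' theorem:
Write n=46 and k=37 in base 13:
n in base 13: [3, 7]
k in base 13: [2, 11]
C(46,37) mod 13 = ∏ C(n_i, k_i) mod 13
Digit binomials (mod 13): C(3,2) = 3; C(7,11) = 0 (k_i > n_i)
Product: 3 × 0 = 0 ≡ 0 (mod 13)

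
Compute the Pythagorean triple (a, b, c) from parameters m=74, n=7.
(5427, 1036, 5525)

Euclid's formula: a = m² - n², b = 2mn, c = m² + n²
m = 74, n = 7
a = 74² - 7² = 5476 - 49 = 5427
b = 2 × 74 × 7 = 1036
c = 74² + 7² = 5476 + 49 = 5525
Verification: 5427² + 1036² = 29452329 + 1073296 = 30525625 = 5525² ✓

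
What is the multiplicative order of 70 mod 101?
50

101 is prime, so ord(70) divides φ(101) = 100.
Divisors of 100: 1, 2, 4, 5, 10, 20, 25, 50, 100.
Repeated squaring: 70^1 ≡ 70, 70^2 ≡ 52, 70^4 ≡ 78, 70^8 ≡ 24, 70^16 ≡ 71, 70^32 ≡ 92, 70^64 ≡ 81 (mod 101).
Test 70^d mod 101 for each divisor d in increasing order:
70^1 ≡ 70
70^2 ≡ 52
70^4 ≡ 78
70^5 = 70^4·70^1 ≡ 6
70^10 = 70^8·70^2 ≡ 36
70^20 = 70^16·70^4 ≡ 84
70^25 = 70^16·70^8·70^1 ≡ 100
70^50 = 70^32·70^16·70^2 ≡ 1  ← first divisor giving 1
The order is 50.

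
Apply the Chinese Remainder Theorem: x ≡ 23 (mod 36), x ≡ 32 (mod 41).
1139

Using Chinese Remainder Theorem:
M = 36 × 41 = 1476
M1 = 41, M2 = 36
y1 = 41^(-1) mod 36 = 29
y2 = 36^(-1) mod 41 = 8
x = (23×41×29 + 32×36×8) mod 1476 = 1139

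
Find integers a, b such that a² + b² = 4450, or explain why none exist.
15² + 65² (a=15, b=65)

Factorization: 4450 = 2 × 5^2 × 89
By Fermat: n is sum of two squares iff every prime p ≡ 3 (mod 4) appears to even power.
All primes ≡ 3 (mod 4) appear to even power.
Search a = 0, 1, 2, … for 4450 - a² a perfect square: first hit at a = 15: 4450 - 225 = 4225 = 65².
4450 = 15² + 65² = 225 + 4225 ✓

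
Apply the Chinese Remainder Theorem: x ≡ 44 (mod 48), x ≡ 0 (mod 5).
140

Using Chinese Remainder Theorem:
M = 48 × 5 = 240
M1 = 5, M2 = 48
y1 = 5^(-1) mod 48 = 29
y2 = 48^(-1) mod 5 = 2
x = (44×5×29 + 0×48×2) mod 240 = 140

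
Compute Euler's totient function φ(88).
40

88 = 2^3 × 11
φ(n) = n × ∏(1 - 1/p) for each prime p dividing n
φ(88) = 88 × (1 - 1/2) × (1 - 1/11) = 40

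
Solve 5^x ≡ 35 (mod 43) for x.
36

Baby-step giant-step with step n = ⌈√43⌉ = 7.
Baby steps 5^j mod 43 (j:value) for j=0..6: 0:1, 1:5, 2:25, 3:39, 4:23, 5:29, 6:16.
Giant-step multiplier: 5^(-7) ≡ 5^(42-7) = 5^35 ≡ 7 (mod 43).
Giant steps γ_i = 35·7^i mod 43: γ_0=35, γ_1=30, γ_2=38, γ_3=8, γ_4=13, γ_5=5 (in table at j=1).
x = i·n + j = 5·7 + 1 = 36.
Check: 5^36 ≡ 35 (mod 43).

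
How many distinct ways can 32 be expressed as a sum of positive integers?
8349

p(n) counts ways to write n as a sum of positive integers (order ignored).
Euler's pentagonal recurrence: p(k) = p(k-1) + p(k-2) - p(k-5) - p(k-7) + p(k-12) + p(k-15) - ... (offsets j(3j∓1)/2, signs ++--, p(0)=1, p(<0)=0).
DP table for k = 0..31: p(0)=1, p(1)=1, p(2)=2, p(3)=3, p(4)=5, p(5)=7, p(6)=11, p(7)=15, p(8)=22, p(9)=30, p(10)=42, p(11)=56, p(12)=77, p(13)=101, p(14)=135, p(15)=176, p(16)=231, p(17)=297, p(18)=385, p(19)=490, p(20)=627, p(21)=792, p(22)=1002, p(23)=1255, p(24)=1575, p(25)=1958, p(26)=2436, p(27)=3010, p(28)=3718, p(29)=4565, p(30)=5604, p(31)=6842.
Final step: p(32) = p(31) + p(30) - p(27) - p(25) + p(20) + p(17) - p(10) - p(6)
= 6842 + 5604 - 3010 - 1958 + 627 + 297 - 42 - 11
= 8349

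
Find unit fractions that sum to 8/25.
1/4 + 1/15 + 1/300

Greedy algorithm:
8/25: ceiling(25/8) = 4, use 1/4
7/100: ceiling(100/7) = 15, use 1/15
1/300: ceiling(300/1) = 300, use 1/300
Result: 8/25 = 1/4 + 1/15 + 1/300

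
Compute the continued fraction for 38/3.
[12; 1, 2]

Euclidean algorithm steps:
38 = 12 × 3 + 2
3 = 1 × 2 + 1
2 = 2 × 1 + 0
Continued fraction: [12; 1, 2]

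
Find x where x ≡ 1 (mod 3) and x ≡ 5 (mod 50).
55

Using Chinese Remainder Theorem:
M = 3 × 50 = 150
M1 = 50, M2 = 3
y1 = 50^(-1) mod 3 = 2
y2 = 3^(-1) mod 50 = 17
x = (1×50×2 + 5×3×17) mod 150 = 55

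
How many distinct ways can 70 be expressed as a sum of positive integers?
4087968

p(n) counts ways to write n as a sum of positive integers (order ignored).
Euler's pentagonal recurrence: p(k) = p(k-1) + p(k-2) - p(k-5) - p(k-7) + p(k-12) + p(k-15) - ... (offsets j(3j∓1)/2, signs ++--, p(0)=1, p(<0)=0).
DP table for k = 0..69: p(0)=1, p(1)=1, p(2)=2, p(3)=3, p(4)=5, p(5)=7, p(6)=11, p(7)=15, p(8)=22, p(9)=30, p(10)=42, p(11)=56, p(12)=77, p(13)=101, p(14)=135, p(15)=176, p(16)=231, p(17)=297, p(18)=385, p(19)=490, p(20)=627, p(21)=792, p(22)=1002, p(23)=1255, p(24)=1575, p(25)=1958, p(26)=2436, p(27)=3010, p(28)=3718, p(29)=4565, p(30)=5604, p(31)=6842, p(32)=8349, p(33)=10143, p(34)=12310, p(35)=14883, p(36)=17977, p(37)=21637, p(38)=26015, p(39)=31185, p(40)=37338, p(41)=44583, p(42)=53174, p(43)=63261, p(44)=75175, p(45)=89134, p(46)=105558, p(47)=124754, p(48)=147273, p(49)=173525, p(50)=204226, p(51)=239943, p(52)=281589, p(53)=329931, p(54)=386155, p(55)=451276, p(56)=526823, p(57)=614154, p(58)=715220, p(59)=831820, p(60)=966467, p(61)=1121505, p(62)=1300156, p(63)=1505499, p(64)=1741630, p(65)=2012558, p(66)=2323520, p(67)=2679689, p(68)=3087735, p(69)=3554345.
Final step: p(70) = p(69) + p(68) - p(65) - p(63) + p(58) + p(55) - p(48) - p(44) + p(35) + p(30) - p(19) - p(13) + p(0)
= 3554345 + 3087735 - 2012558 - 1505499 + 715220 + 451276 - 147273 - 75175 + 14883 + 5604 - 490 - 101 + 1
= 4087968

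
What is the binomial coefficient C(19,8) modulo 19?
0

Using Lucas' theorem:
Write n=19 and k=8 in base 19:
n in base 19: [1, 0]
k in base 19: [0, 8]
C(19,8) mod 19 = ∏ C(n_i, k_i) mod 19
Digit binomials (mod 19): C(1,0) = 1; C(0,8) = 0 (k_i > n_i)
Product: 1 × 0 = 0 ≡ 0 (mod 19)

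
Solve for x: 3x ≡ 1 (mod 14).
5

gcd(3, 14) = 1, so the inverse exists.
Extended Euclidean algorithm on (14, 3):
14 = 4 × 3 + 2  ⟹  2 = (1)·14 + (-4)·3
3 = 1 × 2 + 1  ⟹  1 = (-1)·14 + (5)·3
So (5)·3 ≡ 1 (mod 14), i.e. 3^(-1) ≡ 5 (mod 14).
Check: 3 × 5 = 15 ≡ 1 (mod 14)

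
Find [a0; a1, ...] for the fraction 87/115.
[0; 1, 3, 9, 3]

Euclidean algorithm steps:
87 = 0 × 115 + 87
115 = 1 × 87 + 28
87 = 3 × 28 + 3
28 = 9 × 3 + 1
3 = 3 × 1 + 0
Continued fraction: [0; 1, 3, 9, 3]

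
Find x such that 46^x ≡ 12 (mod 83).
16

Baby-step giant-step with step n = ⌈√83⌉ = 10.
Baby steps 46^j mod 83 (j:value) for j=0..9: 0:1, 1:46, 2:41, 3:60, 4:21, 5:53, 6:31, 7:15, 8:26, 9:34.
Giant-step multiplier: 46^(-10) ≡ 46^(82-10) = 46^72 ≡ 51 (mod 83).
Giant steps γ_i = 12·51^i mod 83: γ_0=12, γ_1=31 (in table at j=6).
x = i·n + j = 1·10 + 6 = 16.
Check: 46^16 ≡ 12 (mod 83).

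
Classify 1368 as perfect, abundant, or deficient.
abundant

Proper divisors of 1368: sum = 1 + 2 + 3 + 4 + 6 + 8 + 9 + 12 + ... + 228 + 342 + 456 + 684 (23 divisors) = 2532
Since 2532 > 1368, 1368 is abundant.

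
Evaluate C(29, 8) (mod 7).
4

Using Lucas' theorem:
Write n=29 and k=8 in base 7:
n in base 7: [4, 1]
k in base 7: [1, 1]
C(29,8) mod 7 = ∏ C(n_i, k_i) mod 7
Digit binomials (mod 7): C(4,1) = 4; C(1,1) = 1
Product: 4 × 1 = 4 ≡ 4 (mod 7)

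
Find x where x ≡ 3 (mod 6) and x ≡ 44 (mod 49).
93

Using Chinese Remainder Theorem:
M = 6 × 49 = 294
M1 = 49, M2 = 6
y1 = 49^(-1) mod 6 = 1
y2 = 6^(-1) mod 49 = 41
x = (3×49×1 + 44×6×41) mod 294 = 93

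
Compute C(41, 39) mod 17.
4

Using Lucas' theorem:
Write n=41 and k=39 in base 17:
n in base 17: [2, 7]
k in base 17: [2, 5]
C(41,39) mod 17 = ∏ C(n_i, k_i) mod 17
Digit binomials (mod 17): C(2,2) = 1; C(7,5) = 21 ≡ 4
Product: 1 × 4 = 4 ≡ 4 (mod 17)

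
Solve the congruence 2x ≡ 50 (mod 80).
x ≡ 25 (mod 40)

gcd(2, 80) = 2, which divides 50, so solutions exist.
Divide through by 2: x ≡ 25 (mod 40).
The coefficient of x is now 1, so x ≡ 25 (mod 40).
Check: 2 × 25 = 50 ≡ 50 (mod 80).
x ≡ 25 (mod 40), giving 2 solutions mod 80.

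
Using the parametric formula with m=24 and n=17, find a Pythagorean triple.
(287, 816, 865)

Euclid's formula: a = m² - n², b = 2mn, c = m² + n²
m = 24, n = 17
a = 24² - 17² = 576 - 289 = 287
b = 2 × 24 × 17 = 816
c = 24² + 17² = 576 + 289 = 865
Verification: 287² + 816² = 82369 + 665856 = 748225 = 865² ✓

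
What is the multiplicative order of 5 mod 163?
54

163 is prime, so ord(5) divides φ(163) = 162.
Divisors of 162: 1, 2, 3, 6, 9, 18, 27, 54, 81, 162.
Repeated squaring: 5^1 ≡ 5, 5^2 ≡ 25, 5^4 ≡ 136, 5^8 ≡ 77, 5^16 ≡ 61, 5^32 ≡ 135, 5^64 ≡ 132, 5^128 ≡ 146 (mod 163).
Test 5^d mod 163 for each divisor d in increasing order:
5^1 ≡ 5
5^2 ≡ 25
5^3 = 5^2·5^1 ≡ 125
5^6 = 5^4·5^2 ≡ 140
5^9 = 5^8·5^1 ≡ 59
5^18 = 5^16·5^2 ≡ 58
5^27 = 5^16·5^8·5^2·5^1 ≡ 162
5^54 = 5^32·5^16·5^4·5^2 ≡ 1  ← first divisor giving 1
The order is 54.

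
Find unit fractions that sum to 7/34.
1/5 + 1/170

Greedy algorithm:
7/34: ceiling(34/7) = 5, use 1/5
1/170: ceiling(170/1) = 170, use 1/170
Result: 7/34 = 1/5 + 1/170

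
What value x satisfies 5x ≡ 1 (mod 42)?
17

gcd(5, 42) = 1, so the inverse exists.
Extended Euclidean algorithm on (42, 5):
42 = 8 × 5 + 2  ⟹  2 = (1)·42 + (-8)·5
5 = 2 × 2 + 1  ⟹  1 = (-2)·42 + (17)·5
So (17)·5 ≡ 1 (mod 42), i.e. 5^(-1) ≡ 17 (mod 42).
Check: 5 × 17 = 85 ≡ 1 (mod 42)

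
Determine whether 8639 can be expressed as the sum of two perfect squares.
Not possible

Factorization: 8639 = 53 × 163
By Fermat: n is sum of two squares iff every prime p ≡ 3 (mod 4) appears to even power.
Prime(s) ≡ 3 (mod 4) with odd exponent: [(163, 1)]
Therefore 8639 cannot be expressed as a² + b².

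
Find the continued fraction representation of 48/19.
[2; 1, 1, 9]

Euclidean algorithm steps:
48 = 2 × 19 + 10
19 = 1 × 10 + 9
10 = 1 × 9 + 1
9 = 9 × 1 + 0
Continued fraction: [2; 1, 1, 9]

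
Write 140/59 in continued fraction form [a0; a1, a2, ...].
[2; 2, 1, 2, 7]

Euclidean algorithm steps:
140 = 2 × 59 + 22
59 = 2 × 22 + 15
22 = 1 × 15 + 7
15 = 2 × 7 + 1
7 = 7 × 1 + 0
Continued fraction: [2; 2, 1, 2, 7]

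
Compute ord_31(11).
30

31 is prime, so ord(11) divides φ(31) = 30.
Divisors of 30: 1, 2, 3, 5, 6, 10, 15, 30.
Repeated squaring: 11^1 ≡ 11, 11^2 ≡ 28, 11^4 ≡ 9, 11^8 ≡ 19, 11^16 ≡ 20 (mod 31).
Test 11^d mod 31 for each divisor d in increasing order:
11^1 ≡ 11
11^2 ≡ 28
11^3 = 11^2·11^1 ≡ 29
11^5 = 11^4·11^1 ≡ 6
11^6 = 11^4·11^2 ≡ 4
11^10 = 11^8·11^2 ≡ 5
11^15 = 11^8·11^4·11^2·11^1 ≡ 30
11^30 = 11^16·11^8·11^4·11^2 ≡ 1  ← first divisor giving 1
The order is 30.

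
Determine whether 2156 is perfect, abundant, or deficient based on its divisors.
abundant

Proper divisors of 2156: sum = 1 + 2 + 4 + 7 + 11 + 14 + 22 + 28 + ... + 196 + 308 + 539 + 1078 (17 divisors) = 2632
Since 2632 > 2156, 2156 is abundant.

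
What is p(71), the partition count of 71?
4697205

p(n) counts ways to write n as a sum of positive integers (order ignored).
Euler's pentagonal recurrence: p(k) = p(k-1) + p(k-2) - p(k-5) - p(k-7) + p(k-12) + p(k-15) - ... (offsets j(3j∓1)/2, signs ++--, p(0)=1, p(<0)=0).
DP table for k = 0..70: p(0)=1, p(1)=1, p(2)=2, p(3)=3, p(4)=5, p(5)=7, p(6)=11, p(7)=15, p(8)=22, p(9)=30, p(10)=42, p(11)=56, p(12)=77, p(13)=101, p(14)=135, p(15)=176, p(16)=231, p(17)=297, p(18)=385, p(19)=490, p(20)=627, p(21)=792, p(22)=1002, p(23)=1255, p(24)=1575, p(25)=1958, p(26)=2436, p(27)=3010, p(28)=3718, p(29)=4565, p(30)=5604, p(31)=6842, p(32)=8349, p(33)=10143, p(34)=12310, p(35)=14883, p(36)=17977, p(37)=21637, p(38)=26015, p(39)=31185, p(40)=37338, p(41)=44583, p(42)=53174, p(43)=63261, p(44)=75175, p(45)=89134, p(46)=105558, p(47)=124754, p(48)=147273, p(49)=173525, p(50)=204226, p(51)=239943, p(52)=281589, p(53)=329931, p(54)=386155, p(55)=451276, p(56)=526823, p(57)=614154, p(58)=715220, p(59)=831820, p(60)=966467, p(61)=1121505, p(62)=1300156, p(63)=1505499, p(64)=1741630, p(65)=2012558, p(66)=2323520, p(67)=2679689, p(68)=3087735, p(69)=3554345, p(70)=4087968.
Final step: p(71) = p(70) + p(69) - p(66) - p(64) + p(59) + p(56) - p(49) - p(45) + p(36) + p(31) - p(20) - p(14) + p(1)
= 4087968 + 3554345 - 2323520 - 1741630 + 831820 + 526823 - 173525 - 89134 + 17977 + 6842 - 627 - 135 + 1
= 4697205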